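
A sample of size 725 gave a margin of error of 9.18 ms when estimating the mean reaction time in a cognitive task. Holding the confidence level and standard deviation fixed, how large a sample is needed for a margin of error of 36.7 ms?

n = 46

Margin of error scales as 1/√n, so n₂ = n₁·(E₁/E₂)².
n₂ = 725 × (9.18/36.7)² = 725 × 0.06257 = 45.36
Round up: n₂ = 46.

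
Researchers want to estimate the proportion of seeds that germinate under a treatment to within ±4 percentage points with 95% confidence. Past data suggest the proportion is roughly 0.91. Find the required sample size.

197

For a proportion with margin E = 0.04 at 95% confidence, z = 1.960.
n = p̂(1−p̂)(z/E)² = 0.91 × 0.09 × (1.960/0.04)² = 196.64
Round up: n = 197.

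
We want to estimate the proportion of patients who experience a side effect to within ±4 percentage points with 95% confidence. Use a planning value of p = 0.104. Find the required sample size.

n = 224

For a proportion with margin E = 0.04 at 95% confidence, z = 1.960.
n = p̂(1−p̂)(z/E)² = 0.104 × 0.896 × (1.960/0.04)² = 223.73
Round up: n = 224.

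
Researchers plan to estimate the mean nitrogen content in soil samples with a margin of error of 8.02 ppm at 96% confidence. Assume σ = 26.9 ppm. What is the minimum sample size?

For a mean, the margin of error is E = z·σ/√n, so n = (zσ/E)².
At 96% confidence, z = 2.054.
n = (2.054 × 26.9 / 8.02)² = 47.46
Round up: n = 48.

48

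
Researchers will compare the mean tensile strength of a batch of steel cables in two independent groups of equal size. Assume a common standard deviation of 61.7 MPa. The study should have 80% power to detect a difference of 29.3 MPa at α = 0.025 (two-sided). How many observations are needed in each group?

For two equal groups, n per group = 2·((z_{α/2} + z_β)·σ/δ)².
z_{α/2} = 2.241; z_β = 0.842 (power 80%).
n = 2 × (3.083 × 61.7 / 29.3)² = 2 × 42.15 = 84.30
Round up: n = 85 per group.

85 per group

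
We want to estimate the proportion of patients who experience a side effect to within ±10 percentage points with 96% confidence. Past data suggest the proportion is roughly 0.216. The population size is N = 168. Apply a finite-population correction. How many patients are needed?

For a proportion with margin E = 0.1 at 96% confidence, z = 2.054.
n = p̂(1−p̂)(z/E)² = 0.216 × 0.784 × (2.054/0.1)² = 71.44 — call this n₀.
Finite-population correction with N = 168: n = n₀ / (1 + (n₀−1)/N) = 71.44 / 1.419 = 50.35
Round up: n = 51.

51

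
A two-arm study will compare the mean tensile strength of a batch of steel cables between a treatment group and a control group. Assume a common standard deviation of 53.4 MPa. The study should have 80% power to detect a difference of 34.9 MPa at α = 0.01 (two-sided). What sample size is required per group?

For two equal groups, n per group = 2·((z_{α/2} + z_β)·σ/δ)².
z_{α/2} = 2.576; z_β = 0.842 (power 80%).
n = 2 × (3.418 × 53.4 / 34.9)² = 2 × 27.35 = 54.70
Round up: n = 55 per group.

55 per group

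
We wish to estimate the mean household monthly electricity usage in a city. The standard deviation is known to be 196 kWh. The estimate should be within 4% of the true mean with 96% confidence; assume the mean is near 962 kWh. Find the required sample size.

110

For a mean, the margin of error is E = z·σ/√n, so n = (zσ/E)².
At 96% confidence, z = 2.054.
E = 4% of 962 = 38.48 kWh.
n = (2.054 × 196 / 38.48)² = 109.46
Round up: n = 110.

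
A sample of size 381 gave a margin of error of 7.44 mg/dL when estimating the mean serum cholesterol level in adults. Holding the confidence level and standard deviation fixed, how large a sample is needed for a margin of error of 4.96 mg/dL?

Margin of error scales as 1/√n, so n₂ = n₁·(E₁/E₂)².
n₂ = 381 × (7.44/4.96)² = 381 × 2.25 = 857.25
Round up: n₂ = 858.

n = 858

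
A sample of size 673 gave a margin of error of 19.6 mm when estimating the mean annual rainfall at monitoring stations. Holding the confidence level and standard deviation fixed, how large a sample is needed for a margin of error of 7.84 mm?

n = 4207

Margin of error scales as 1/√n, so n₂ = n₁·(E₁/E₂)².
n₂ = 673 × (19.6/7.84)² = 673 × 6.25 = 4206.25
Round up: n₂ = 4207.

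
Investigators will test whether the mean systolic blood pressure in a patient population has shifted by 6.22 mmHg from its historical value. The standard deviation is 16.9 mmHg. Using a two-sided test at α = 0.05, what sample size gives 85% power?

For a one-sample z-test, n = ((z_{α/2} + z_β)·σ/δ)².
z_{α/2} = 1.960 (two-sided α = 0.05); z_β = 1.036 (power 85% → β = 0.15).
n = (2.996 × 16.9 / 6.22)² = 66.26
Round up: n = 67.

n = 67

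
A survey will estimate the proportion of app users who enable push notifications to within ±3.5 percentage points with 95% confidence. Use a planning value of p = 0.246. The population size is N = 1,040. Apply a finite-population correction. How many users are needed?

For a proportion with margin E = 0.035 at 95% confidence, z = 1.960.
n = p̂(1−p̂)(z/E)² = 0.246 × 0.754 × (1.960/0.035)² = 581.68 — call this n₀.
Finite-population correction with N = 1,040: n = n₀ / (1 + (n₀−1)/N) = 581.68 / 1.558 = 373.35
Round up: n = 374.

374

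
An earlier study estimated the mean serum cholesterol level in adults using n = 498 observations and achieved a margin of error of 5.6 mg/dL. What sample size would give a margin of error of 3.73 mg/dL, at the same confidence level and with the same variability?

1123

Margin of error scales as 1/√n, so n₂ = n₁·(E₁/E₂)².
n₂ = 498 × (5.6/3.73)² = 498 × 2.254 = 1122.49
Round up: n₂ = 1123.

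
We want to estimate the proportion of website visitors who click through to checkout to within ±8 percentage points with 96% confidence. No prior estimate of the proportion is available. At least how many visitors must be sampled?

For a proportion with margin E = 0.08 at 96% confidence, z = 2.054.
With no prior estimate, use p = 0.5, which maximizes p(1−p) at 0.25.
n = 0.25 × (z/E)² = 0.25 × (2.054/0.08)² = 164.80
Round up: n = 165.

n = 165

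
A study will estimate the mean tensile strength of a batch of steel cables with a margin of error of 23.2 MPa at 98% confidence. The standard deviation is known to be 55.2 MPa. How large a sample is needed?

For a mean, the margin of error is E = z·σ/√n, so n = (zσ/E)².
At 98% confidence, z = 2.326.
n = (2.326 × 55.2 / 23.2)² = 30.63
Round up: n = 31.

n = 31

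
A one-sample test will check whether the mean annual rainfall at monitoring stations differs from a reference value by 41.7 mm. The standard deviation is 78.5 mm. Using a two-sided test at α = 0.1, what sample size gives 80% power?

22

For a one-sample z-test, n = ((z_{α/2} + z_β)·σ/δ)².
z_{α/2} = 1.645 (two-sided α = 0.1); z_β = 0.842 (power 80% → β = 0.2).
n = (2.487 × 78.5 / 41.7)² = 21.92
Round up: n = 22.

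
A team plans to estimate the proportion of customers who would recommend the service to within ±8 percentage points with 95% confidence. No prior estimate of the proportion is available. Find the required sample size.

For a proportion with margin E = 0.08 at 95% confidence, z = 1.960.
With no prior estimate, use p = 0.5, which maximizes p(1−p) at 0.25.
n = 0.25 × (z/E)² = 0.25 × (1.960/0.08)² = 150.06
Round up: n = 151.

151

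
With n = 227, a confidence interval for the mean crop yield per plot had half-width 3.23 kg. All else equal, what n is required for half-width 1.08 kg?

2031

Margin of error scales as 1/√n, so n₂ = n₁·(E₁/E₂)².
n₂ = 227 × (3.23/1.08)² = 227 × 8.945 = 2030.52
Round up: n₂ = 2031.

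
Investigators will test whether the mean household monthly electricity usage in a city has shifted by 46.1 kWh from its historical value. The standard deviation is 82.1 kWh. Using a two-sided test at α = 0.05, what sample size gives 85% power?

For a one-sample z-test, n = ((z_{α/2} + z_β)·σ/δ)².
z_{α/2} = 1.960 (two-sided α = 0.05); z_β = 1.036 (power 85% → β = 0.15).
n = (2.996 × 82.1 / 46.1)² = 28.47
Round up: n = 29.

29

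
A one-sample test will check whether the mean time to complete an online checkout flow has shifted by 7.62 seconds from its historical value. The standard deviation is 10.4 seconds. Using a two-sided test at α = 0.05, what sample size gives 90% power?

For a one-sample z-test, n = ((z_{α/2} + z_β)·σ/δ)².
z_{α/2} = 1.960 (two-sided α = 0.05); z_β = 1.282 (power 90% → β = 0.1).
n = (3.242 × 10.4 / 7.62)² = 19.58
Round up: n = 20.

n = 20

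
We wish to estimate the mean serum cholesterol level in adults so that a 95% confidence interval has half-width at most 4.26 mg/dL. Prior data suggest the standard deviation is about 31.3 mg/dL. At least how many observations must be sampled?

208

For a mean, the margin of error is E = z·σ/√n, so n = (zσ/E)².
At 95% confidence, z = 1.960.
n = (1.960 × 31.3 / 4.26)² = 207.39
Round up: n = 208.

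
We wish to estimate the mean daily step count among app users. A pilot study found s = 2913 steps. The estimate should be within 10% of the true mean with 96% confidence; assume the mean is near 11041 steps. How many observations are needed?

30

For a mean, the margin of error is E = z·σ/√n, so n = (zσ/E)².
At 96% confidence, z = 2.054.
E = 10% of 11041 = 1104 steps.
n = (2.054 × 2913 / 1104)² = 29.37
Round up: n = 30.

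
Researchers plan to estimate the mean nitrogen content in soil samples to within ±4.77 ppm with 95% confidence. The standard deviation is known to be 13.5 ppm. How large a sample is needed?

n = 31

For a mean, the margin of error is E = z·σ/√n, so n = (zσ/E)².
At 95% confidence, z = 1.960.
n = (1.960 × 13.5 / 4.77)² = 30.77
Round up: n = 31.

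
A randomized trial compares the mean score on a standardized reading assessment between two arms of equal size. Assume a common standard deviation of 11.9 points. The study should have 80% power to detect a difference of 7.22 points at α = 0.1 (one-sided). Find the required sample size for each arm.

For two equal groups, n per group = 2·((z_α + z_β)·σ/δ)².
z_α = 1.282; z_β = 0.842 (power 80%).
n = 2 × (2.124 × 11.9 / 7.22)² = 2 × 12.26 = 24.52
Round up: n = 25 per group.

25 per group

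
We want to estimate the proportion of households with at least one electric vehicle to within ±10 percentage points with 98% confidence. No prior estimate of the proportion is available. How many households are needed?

For a proportion with margin E = 0.1 at 98% confidence, z = 2.326.
With no prior estimate, use p = 0.5, which maximizes p(1−p) at 0.25.
n = 0.25 × (z/E)² = 0.25 × (2.326/0.1)² = 135.26
Round up: n = 136.

136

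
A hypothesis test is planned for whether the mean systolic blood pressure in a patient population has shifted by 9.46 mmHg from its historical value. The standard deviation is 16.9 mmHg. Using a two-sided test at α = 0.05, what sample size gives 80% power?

For a one-sample z-test, n = ((z_{α/2} + z_β)·σ/δ)².
z_{α/2} = 1.960 (two-sided α = 0.05); z_β = 0.842 (power 80% → β = 0.2).
n = (2.802 × 16.9 / 9.46)² = 25.06
Round up: n = 26.

26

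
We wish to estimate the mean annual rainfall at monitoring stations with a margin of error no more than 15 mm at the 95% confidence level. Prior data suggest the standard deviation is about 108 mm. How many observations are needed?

For a mean, the margin of error is E = z·σ/√n, so n = (zσ/E)².
At 95% confidence, z = 1.960.
n = (1.960 × 108 / 15)² = 199.15
Round up: n = 200.

200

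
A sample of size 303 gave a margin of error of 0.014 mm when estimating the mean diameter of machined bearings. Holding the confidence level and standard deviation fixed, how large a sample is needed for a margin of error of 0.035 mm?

Margin of error scales as 1/√n, so n₂ = n₁·(E₁/E₂)².
n₂ = 303 × (0.014/0.035)² = 303 × 0.16 = 48.48
Round up: n₂ = 49.

n = 49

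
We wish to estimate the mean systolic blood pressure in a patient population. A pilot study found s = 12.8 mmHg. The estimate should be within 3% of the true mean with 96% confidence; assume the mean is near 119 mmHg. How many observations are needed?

For a mean, the margin of error is E = z·σ/√n, so n = (zσ/E)².
At 96% confidence, z = 2.054.
E = 3% of 119 = 3.57 mmHg.
n = (2.054 × 12.8 / 3.57)² = 54.24
Round up: n = 55.

55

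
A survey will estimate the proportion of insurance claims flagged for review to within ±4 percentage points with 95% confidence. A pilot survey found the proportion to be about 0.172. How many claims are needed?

For a proportion with margin E = 0.04 at 95% confidence, z = 1.960.
n = p̂(1−p̂)(z/E)² = 0.172 × 0.828 × (1.960/0.04)² = 341.94
Round up: n = 342.

342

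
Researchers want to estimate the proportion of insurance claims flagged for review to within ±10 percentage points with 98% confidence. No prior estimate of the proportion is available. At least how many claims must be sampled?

For a proportion with margin E = 0.1 at 98% confidence, z = 2.326.
With no prior estimate, use p = 0.5, which maximizes p(1−p) at 0.25.
n = 0.25 × (z/E)² = 0.25 × (2.326/0.1)² = 135.26
Round up: n = 136.

136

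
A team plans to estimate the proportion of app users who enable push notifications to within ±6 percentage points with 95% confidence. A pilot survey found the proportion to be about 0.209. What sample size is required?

For a proportion with margin E = 0.06 at 95% confidence, z = 1.960.
n = p̂(1−p̂)(z/E)² = 0.209 × 0.791 × (1.960/0.06)² = 176.41
Round up: n = 177.

n = 177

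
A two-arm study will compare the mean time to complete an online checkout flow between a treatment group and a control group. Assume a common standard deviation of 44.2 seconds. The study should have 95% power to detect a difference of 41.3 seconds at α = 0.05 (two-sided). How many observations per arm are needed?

30 per group

For two equal groups, n per group = 2·((z_{α/2} + z_β)·σ/δ)².
z_{α/2} = 1.960; z_β = 1.645 (power 95%).
n = 2 × (3.605 × 44.2 / 41.3)² = 2 × 14.89 = 29.78
Round up: n = 30 per group.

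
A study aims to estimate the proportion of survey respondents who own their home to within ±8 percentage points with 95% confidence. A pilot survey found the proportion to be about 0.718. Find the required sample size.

For a proportion with margin E = 0.08 at 95% confidence, z = 1.960.
n = p̂(1−p̂)(z/E)² = 0.718 × 0.282 × (1.960/0.08)² = 121.54
Round up: n = 122.

n = 122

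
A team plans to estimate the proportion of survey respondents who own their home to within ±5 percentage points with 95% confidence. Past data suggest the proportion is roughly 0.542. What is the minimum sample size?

382

For a proportion with margin E = 0.05 at 95% confidence, z = 1.960.
n = p̂(1−p̂)(z/E)² = 0.542 × 0.458 × (1.960/0.05)² = 381.45
Round up: n = 382.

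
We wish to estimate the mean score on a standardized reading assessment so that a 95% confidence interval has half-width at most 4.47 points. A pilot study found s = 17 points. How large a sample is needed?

56

For a mean, the margin of error is E = z·σ/√n, so n = (zσ/E)².
At 95% confidence, z = 1.960.
n = (1.960 × 17 / 4.47)² = 55.56
Round up: n = 56.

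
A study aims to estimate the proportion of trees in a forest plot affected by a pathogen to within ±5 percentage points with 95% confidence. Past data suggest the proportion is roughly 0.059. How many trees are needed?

For a proportion with margin E = 0.05 at 95% confidence, z = 1.960.
n = p̂(1−p̂)(z/E)² = 0.059 × 0.941 × (1.960/0.05)² = 85.31
Round up: n = 86.

n = 86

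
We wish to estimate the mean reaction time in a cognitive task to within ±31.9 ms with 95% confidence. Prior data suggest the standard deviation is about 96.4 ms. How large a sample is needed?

For a mean, the margin of error is E = z·σ/√n, so n = (zσ/E)².
At 95% confidence, z = 1.960.
n = (1.960 × 96.4 / 31.9)² = 35.08
Round up: n = 36.

36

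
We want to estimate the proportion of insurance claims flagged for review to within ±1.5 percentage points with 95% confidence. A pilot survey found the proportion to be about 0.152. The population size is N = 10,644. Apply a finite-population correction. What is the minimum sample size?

1824

For a proportion with margin E = 0.015 at 95% confidence, z = 1.960.
n = p̂(1−p̂)(z/E)² = 0.152 × 0.848 × (1.960/0.015)² = 2200.74 — call this n₀.
Finite-population correction with N = 10,644: n = n₀ / (1 + (n₀−1)/N) = 2200.74 / 1.207 = 1823.31
Round up: n = 1824.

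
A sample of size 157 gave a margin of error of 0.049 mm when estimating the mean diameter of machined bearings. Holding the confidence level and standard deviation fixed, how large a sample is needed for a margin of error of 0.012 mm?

2618

Margin of error scales as 1/√n, so n₂ = n₁·(E₁/E₂)².
n₂ = 157 × (0.049/0.012)² = 157 × 16.67 = 2617.19
Round up: n₂ = 2618.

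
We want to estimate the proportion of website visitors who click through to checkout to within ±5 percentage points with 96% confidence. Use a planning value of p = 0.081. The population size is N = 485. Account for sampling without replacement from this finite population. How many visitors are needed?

100

For a proportion with margin E = 0.05 at 96% confidence, z = 2.054.
n = p̂(1−p̂)(z/E)² = 0.081 × 0.919 × (2.054/0.05)² = 125.62 — call this n₀.
Finite-population correction with N = 485: n = n₀ / (1 + (n₀−1)/N) = 125.62 / 1.257 = 99.94
Round up: n = 100.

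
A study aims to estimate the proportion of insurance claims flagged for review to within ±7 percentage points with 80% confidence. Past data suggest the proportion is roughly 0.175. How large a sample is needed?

For a proportion with margin E = 0.07 at 80% confidence, z = 1.282.
n = p̂(1−p̂)(z/E)² = 0.175 × 0.825 × (1.282/0.07)² = 48.43
Round up: n = 49.

49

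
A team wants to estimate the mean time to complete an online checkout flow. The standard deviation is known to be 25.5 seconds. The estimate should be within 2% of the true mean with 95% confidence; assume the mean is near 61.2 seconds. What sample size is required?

n = 1668

For a mean, the margin of error is E = z·σ/√n, so n = (zσ/E)².
At 95% confidence, z = 1.960.
E = 2% of 61.2 = 1.224 seconds.
n = (1.960 × 25.5 / 1.224)² = 1667.36
Round up: n = 1668.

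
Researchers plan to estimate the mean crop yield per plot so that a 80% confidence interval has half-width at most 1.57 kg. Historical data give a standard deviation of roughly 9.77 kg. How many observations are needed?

For a mean, the margin of error is E = z·σ/√n, so n = (zσ/E)².
At 80% confidence, z = 1.282.
n = (1.282 × 9.77 / 1.57)² = 63.65
Round up: n = 64.

64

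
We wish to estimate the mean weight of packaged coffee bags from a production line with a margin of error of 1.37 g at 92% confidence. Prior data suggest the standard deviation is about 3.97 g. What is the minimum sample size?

For a mean, the margin of error is E = z·σ/√n, so n = (zσ/E)².
At 92% confidence, z = 1.751.
n = (1.751 × 3.97 / 1.37)² = 25.75
Round up: n = 26.

n = 26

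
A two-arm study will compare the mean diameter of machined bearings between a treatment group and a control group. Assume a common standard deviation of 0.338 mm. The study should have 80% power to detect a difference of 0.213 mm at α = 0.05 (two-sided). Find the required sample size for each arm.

40 per group

For two equal groups, n per group = 2·((z_{α/2} + z_β)·σ/δ)².
z_{α/2} = 1.960; z_β = 0.842 (power 80%).
n = 2 × (2.802 × 0.338 / 0.213)² = 2 × 19.77 = 39.54
Round up: n = 40 per group.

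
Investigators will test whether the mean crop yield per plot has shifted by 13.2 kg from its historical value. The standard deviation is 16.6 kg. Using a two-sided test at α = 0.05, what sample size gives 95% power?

n = 21

For a one-sample z-test, n = ((z_{α/2} + z_β)·σ/δ)².
z_{α/2} = 1.960 (two-sided α = 0.05); z_β = 1.645 (power 95% → β = 0.05).
n = (3.605 × 16.6 / 13.2)² = 20.55
Round up: n = 21.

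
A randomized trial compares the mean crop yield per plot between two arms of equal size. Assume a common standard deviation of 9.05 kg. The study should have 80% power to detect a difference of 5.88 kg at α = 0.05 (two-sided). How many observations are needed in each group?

38 per group

For two equal groups, n per group = 2·((z_{α/2} + z_β)·σ/δ)².
z_{α/2} = 1.960; z_β = 0.842 (power 80%).
n = 2 × (2.802 × 9.05 / 5.88)² = 2 × 18.60 = 37.20
Round up: n = 38 per group.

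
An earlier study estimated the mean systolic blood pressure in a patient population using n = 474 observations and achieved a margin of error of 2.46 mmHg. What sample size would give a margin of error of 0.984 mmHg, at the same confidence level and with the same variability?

Margin of error scales as 1/√n, so n₂ = n₁·(E₁/E₂)².
n₂ = 474 × (2.46/0.984)² = 474 × 6.25 = 2962.50
Round up: n₂ = 2963.

n = 2963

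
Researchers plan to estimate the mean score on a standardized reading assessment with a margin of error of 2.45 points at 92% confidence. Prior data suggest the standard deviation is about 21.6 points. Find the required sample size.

239

For a mean, the margin of error is E = z·σ/√n, so n = (zσ/E)².
At 92% confidence, z = 1.751.
n = (1.751 × 21.6 / 2.45)² = 238.31
Round up: n = 239.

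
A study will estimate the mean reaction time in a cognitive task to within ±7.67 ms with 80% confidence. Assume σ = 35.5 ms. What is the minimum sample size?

n = 36

For a mean, the margin of error is E = z·σ/√n, so n = (zσ/E)².
At 80% confidence, z = 1.282.
n = (1.282 × 35.5 / 7.67)² = 35.21
Round up: n = 36.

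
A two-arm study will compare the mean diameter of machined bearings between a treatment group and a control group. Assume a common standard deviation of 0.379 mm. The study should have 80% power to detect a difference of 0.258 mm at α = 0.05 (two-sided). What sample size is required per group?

34 per group

For two equal groups, n per group = 2·((z_{α/2} + z_β)·σ/δ)².
z_{α/2} = 1.960; z_β = 0.842 (power 80%).
n = 2 × (2.802 × 0.379 / 0.258)² = 2 × 16.94 = 33.88
Round up: n = 34 per group.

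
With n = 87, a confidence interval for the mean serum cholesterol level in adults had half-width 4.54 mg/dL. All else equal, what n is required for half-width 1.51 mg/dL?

Margin of error scales as 1/√n, so n₂ = n₁·(E₁/E₂)².
n₂ = 87 × (4.54/1.51)² = 87 × 9.04 = 786.48
Round up: n₂ = 787.

787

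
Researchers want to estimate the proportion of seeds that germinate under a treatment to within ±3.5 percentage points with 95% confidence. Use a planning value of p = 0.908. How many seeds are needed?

n = 262

For a proportion with margin E = 0.035 at 95% confidence, z = 1.960.
n = p̂(1−p̂)(z/E)² = 0.908 × 0.092 × (1.960/0.035)² = 261.97
Round up: n = 262.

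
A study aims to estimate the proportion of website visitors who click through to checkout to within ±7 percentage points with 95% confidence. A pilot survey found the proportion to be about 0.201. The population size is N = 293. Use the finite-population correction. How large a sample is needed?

For a proportion with margin E = 0.07 at 95% confidence, z = 1.960.
n = p̂(1−p̂)(z/E)² = 0.201 × 0.799 × (1.960/0.07)² = 125.91 — call this n₀.
Finite-population correction with N = 293: n = n₀ / (1 + (n₀−1)/N) = 125.91 / 1.426 = 88.30
Round up: n = 89.

89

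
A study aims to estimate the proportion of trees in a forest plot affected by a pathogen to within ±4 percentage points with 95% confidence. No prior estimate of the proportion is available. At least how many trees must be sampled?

For a proportion with margin E = 0.04 at 95% confidence, z = 1.960.
With no prior estimate, use p = 0.5, which maximizes p(1−p) at 0.25.
n = 0.25 × (z/E)² = 0.25 × (1.960/0.04)² = 600.25
Round up: n = 601.

n = 601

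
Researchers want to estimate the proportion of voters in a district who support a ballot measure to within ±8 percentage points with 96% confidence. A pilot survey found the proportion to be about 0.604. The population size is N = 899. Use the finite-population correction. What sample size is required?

For a proportion with margin E = 0.08 at 96% confidence, z = 2.054.
n = p̂(1−p̂)(z/E)² = 0.604 × 0.396 × (2.054/0.08)² = 157.67 — call this n₀.
Finite-population correction with N = 899: n = n₀ / (1 + (n₀−1)/N) = 157.67 / 1.174 = 134.30
Round up: n = 135.

135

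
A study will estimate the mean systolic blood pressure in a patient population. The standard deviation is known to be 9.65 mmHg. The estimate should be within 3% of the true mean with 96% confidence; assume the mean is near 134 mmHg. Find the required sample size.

For a mean, the margin of error is E = z·σ/√n, so n = (zσ/E)².
At 96% confidence, z = 2.054.
E = 3% of 134 = 4.02 mmHg.
n = (2.054 × 9.65 / 4.02)² = 24.31
Round up: n = 25.

25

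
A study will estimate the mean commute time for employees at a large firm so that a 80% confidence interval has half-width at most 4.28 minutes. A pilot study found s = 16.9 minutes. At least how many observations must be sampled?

26

For a mean, the margin of error is E = z·σ/√n, so n = (zσ/E)².
At 80% confidence, z = 1.282.
n = (1.282 × 16.9 / 4.28)² = 25.62
Round up: n = 26.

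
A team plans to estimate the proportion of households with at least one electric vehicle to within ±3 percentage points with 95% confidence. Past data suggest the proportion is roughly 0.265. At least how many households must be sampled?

832

For a proportion with margin E = 0.03 at 95% confidence, z = 1.960.
n = p̂(1−p̂)(z/E)² = 0.265 × 0.735 × (1.960/0.03)² = 831.39
Round up: n = 832.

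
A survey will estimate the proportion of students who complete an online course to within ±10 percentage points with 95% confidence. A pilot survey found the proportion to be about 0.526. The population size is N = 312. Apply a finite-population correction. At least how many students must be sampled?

For a proportion with margin E = 0.1 at 95% confidence, z = 1.960.
n = p̂(1−p̂)(z/E)² = 0.526 × 0.474 × (1.960/0.1)² = 95.78 — call this n₀.
Finite-population correction with N = 312: n = n₀ / (1 + (n₀−1)/N) = 95.78 / 1.304 = 73.45
Round up: n = 74.

74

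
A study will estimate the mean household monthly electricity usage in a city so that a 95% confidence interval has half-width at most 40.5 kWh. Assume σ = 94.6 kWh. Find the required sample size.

For a mean, the margin of error is E = z·σ/√n, so n = (zσ/E)².
At 95% confidence, z = 1.960.
n = (1.960 × 94.6 / 40.5)² = 20.96
Round up: n = 21.

21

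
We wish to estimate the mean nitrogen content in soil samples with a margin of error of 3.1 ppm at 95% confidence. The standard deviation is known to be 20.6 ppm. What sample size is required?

For a mean, the margin of error is E = z·σ/√n, so n = (zσ/E)².
At 95% confidence, z = 1.960.
n = (1.960 × 20.6 / 3.1)² = 169.64
Round up: n = 170.

170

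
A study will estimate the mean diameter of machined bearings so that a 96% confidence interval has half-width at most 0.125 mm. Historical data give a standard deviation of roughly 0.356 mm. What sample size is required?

35

For a mean, the margin of error is E = z·σ/√n, so n = (zσ/E)².
At 96% confidence, z = 2.054.
n = (2.054 × 0.356 / 0.125)² = 34.22
Round up: n = 35.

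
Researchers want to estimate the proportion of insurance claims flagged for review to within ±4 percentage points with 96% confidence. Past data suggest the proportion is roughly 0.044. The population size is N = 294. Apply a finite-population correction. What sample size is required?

For a proportion with margin E = 0.04 at 96% confidence, z = 2.054.
n = p̂(1−p̂)(z/E)² = 0.044 × 0.956 × (2.054/0.04)² = 110.92 — call this n₀.
Finite-population correction with N = 294: n = n₀ / (1 + (n₀−1)/N) = 110.92 / 1.374 = 80.73
Round up: n = 81.

81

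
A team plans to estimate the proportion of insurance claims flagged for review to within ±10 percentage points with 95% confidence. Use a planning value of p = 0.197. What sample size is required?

For a proportion with margin E = 0.1 at 95% confidence, z = 1.960.
n = p̂(1−p̂)(z/E)² = 0.197 × 0.803 × (1.960/0.1)² = 60.77
Round up: n = 61.

n = 61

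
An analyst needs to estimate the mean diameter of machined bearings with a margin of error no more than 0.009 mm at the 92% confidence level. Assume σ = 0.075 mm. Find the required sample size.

For a mean, the margin of error is E = z·σ/√n, so n = (zσ/E)².
At 92% confidence, z = 1.751.
n = (1.751 × 0.075 / 0.009)² = 212.92
Round up: n = 213.

213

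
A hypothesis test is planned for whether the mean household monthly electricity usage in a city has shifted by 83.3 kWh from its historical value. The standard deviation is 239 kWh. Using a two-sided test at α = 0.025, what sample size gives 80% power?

79

For a one-sample z-test, n = ((z_{α/2} + z_β)·σ/δ)².
z_{α/2} = 2.241 (two-sided α = 0.025); z_β = 0.842 (power 80% → β = 0.2).
n = (3.083 × 239 / 83.3)² = 78.24
Round up: n = 79.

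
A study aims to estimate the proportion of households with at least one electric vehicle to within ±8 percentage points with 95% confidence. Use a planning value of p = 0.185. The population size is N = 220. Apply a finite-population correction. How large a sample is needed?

For a proportion with margin E = 0.08 at 95% confidence, z = 1.960.
n = p̂(1−p̂)(z/E)² = 0.185 × 0.815 × (1.960/0.08)² = 90.50 — call this n₀.
Finite-population correction with N = 220: n = n₀ / (1 + (n₀−1)/N) = 90.50 / 1.407 = 64.32
Round up: n = 65.

65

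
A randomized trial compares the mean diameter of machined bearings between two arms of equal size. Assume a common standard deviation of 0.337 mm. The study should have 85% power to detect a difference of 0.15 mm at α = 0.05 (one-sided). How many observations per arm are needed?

For two equal groups, n per group = 2·((z_α + z_β)·σ/δ)².
z_α = 1.645; z_β = 1.036 (power 85%).
n = 2 × (2.681 × 0.337 / 0.15)² = 2 × 36.28 = 72.56
Round up: n = 73 per group.

73 per group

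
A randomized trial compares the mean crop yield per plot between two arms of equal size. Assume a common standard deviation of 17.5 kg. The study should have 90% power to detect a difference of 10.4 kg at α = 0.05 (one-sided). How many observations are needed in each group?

For two equal groups, n per group = 2·((z_α + z_β)·σ/δ)².
z_α = 1.645; z_β = 1.282 (power 90%).
n = 2 × (2.927 × 17.5 / 10.4)² = 2 × 24.26 = 48.52
Round up: n = 49 per group.

49 per group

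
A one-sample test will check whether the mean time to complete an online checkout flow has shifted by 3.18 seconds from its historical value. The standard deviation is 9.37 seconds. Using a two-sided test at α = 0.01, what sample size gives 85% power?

114

For a one-sample z-test, n = ((z_{α/2} + z_β)·σ/δ)².
z_{α/2} = 2.576 (two-sided α = 0.01); z_β = 1.036 (power 85% → β = 0.15).
n = (3.612 × 9.37 / 3.18)² = 113.27
Round up: n = 114.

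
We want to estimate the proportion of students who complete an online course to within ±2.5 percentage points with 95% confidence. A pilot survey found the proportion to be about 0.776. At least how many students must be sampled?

For a proportion with margin E = 0.025 at 95% confidence, z = 1.960.
n = p̂(1−p̂)(z/E)² = 0.776 × 0.224 × (1.960/0.025)² = 1068.42
Round up: n = 1069.

1069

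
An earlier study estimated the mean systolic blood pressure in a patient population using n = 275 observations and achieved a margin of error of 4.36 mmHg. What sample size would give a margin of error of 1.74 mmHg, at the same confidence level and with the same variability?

Margin of error scales as 1/√n, so n₂ = n₁·(E₁/E₂)².
n₂ = 275 × (4.36/1.74)² = 275 × 6.279 = 1726.72
Round up: n₂ = 1727.

1727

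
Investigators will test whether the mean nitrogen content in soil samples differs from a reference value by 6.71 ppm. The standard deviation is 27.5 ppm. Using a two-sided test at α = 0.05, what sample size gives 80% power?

n = 132

For a one-sample z-test, n = ((z_{α/2} + z_β)·σ/δ)².
z_{α/2} = 1.960 (two-sided α = 0.05); z_β = 0.842 (power 80% → β = 0.2).
n = (2.802 × 27.5 / 6.71)² = 131.87
Round up: n = 132.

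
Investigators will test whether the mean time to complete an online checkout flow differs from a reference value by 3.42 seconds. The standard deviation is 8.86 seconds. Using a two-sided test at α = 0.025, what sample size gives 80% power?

64

For a one-sample z-test, n = ((z_{α/2} + z_β)·σ/δ)².
z_{α/2} = 2.241 (two-sided α = 0.025); z_β = 0.842 (power 80% → β = 0.2).
n = (3.083 × 8.86 / 3.42)² = 63.79
Round up: n = 64.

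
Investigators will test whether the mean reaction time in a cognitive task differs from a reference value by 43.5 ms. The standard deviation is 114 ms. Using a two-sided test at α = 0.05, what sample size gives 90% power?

For a one-sample z-test, n = ((z_{α/2} + z_β)·σ/δ)².
z_{α/2} = 1.960 (two-sided α = 0.05); z_β = 1.282 (power 90% → β = 0.1).
n = (3.242 × 114 / 43.5)² = 72.19
Round up: n = 73.

n = 73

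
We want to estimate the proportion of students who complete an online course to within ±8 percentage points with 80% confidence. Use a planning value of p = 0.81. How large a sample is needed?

40

For a proportion with margin E = 0.08 at 80% confidence, z = 1.282.
n = p̂(1−p̂)(z/E)² = 0.81 × 0.19 × (1.282/0.08)² = 39.52
Round up: n = 40.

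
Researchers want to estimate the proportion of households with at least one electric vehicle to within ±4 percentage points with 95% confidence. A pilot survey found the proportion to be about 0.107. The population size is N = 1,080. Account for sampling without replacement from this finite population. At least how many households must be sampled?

For a proportion with margin E = 0.04 at 95% confidence, z = 1.960.
n = p̂(1−p̂)(z/E)² = 0.107 × 0.893 × (1.960/0.04)² = 229.42 — call this n₀.
Finite-population correction with N = 1,080: n = n₀ / (1 + (n₀−1)/N) = 229.42 / 1.212 = 189.29
Round up: n = 190.

190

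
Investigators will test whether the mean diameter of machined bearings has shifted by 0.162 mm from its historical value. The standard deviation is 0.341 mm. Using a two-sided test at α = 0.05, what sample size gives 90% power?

47

For a one-sample z-test, n = ((z_{α/2} + z_β)·σ/δ)².
z_{α/2} = 1.960 (two-sided α = 0.05); z_β = 1.282 (power 90% → β = 0.1).
n = (3.242 × 0.341 / 0.162)² = 46.57
Round up: n = 47.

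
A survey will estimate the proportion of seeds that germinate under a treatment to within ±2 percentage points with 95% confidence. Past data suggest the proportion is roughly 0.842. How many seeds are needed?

For a proportion with margin E = 0.02 at 95% confidence, z = 1.960.
n = p̂(1−p̂)(z/E)² = 0.842 × 0.158 × (1.960/0.02)² = 1277.68
Round up: n = 1278.

n = 1278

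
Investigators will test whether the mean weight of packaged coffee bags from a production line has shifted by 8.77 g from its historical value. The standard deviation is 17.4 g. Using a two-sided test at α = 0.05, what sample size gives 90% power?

For a one-sample z-test, n = ((z_{α/2} + z_β)·σ/δ)².
z_{α/2} = 1.960 (two-sided α = 0.05); z_β = 1.282 (power 90% → β = 0.1).
n = (3.242 × 17.4 / 8.77)² = 41.37
Round up: n = 42.

42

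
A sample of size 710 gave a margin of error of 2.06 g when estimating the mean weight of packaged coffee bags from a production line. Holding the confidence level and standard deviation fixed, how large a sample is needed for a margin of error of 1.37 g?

Margin of error scales as 1/√n, so n₂ = n₁·(E₁/E₂)².
n₂ = 710 × (2.06/1.37)² = 710 × 2.261 = 1605.31
Round up: n₂ = 1606.

n = 1606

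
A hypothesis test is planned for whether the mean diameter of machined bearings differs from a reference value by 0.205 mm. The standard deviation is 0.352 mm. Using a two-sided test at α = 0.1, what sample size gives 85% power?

22

For a one-sample z-test, n = ((z_{α/2} + z_β)·σ/δ)².
z_{α/2} = 1.645 (two-sided α = 0.1); z_β = 1.036 (power 85% → β = 0.15).
n = (2.681 × 0.352 / 0.205)² = 21.19
Round up: n = 22.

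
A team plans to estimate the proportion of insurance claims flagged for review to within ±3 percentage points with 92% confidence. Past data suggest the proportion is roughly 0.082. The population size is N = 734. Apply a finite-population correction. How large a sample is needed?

For a proportion with margin E = 0.03 at 92% confidence, z = 1.751.
n = p̂(1−p̂)(z/E)² = 0.082 × 0.918 × (1.751/0.03)² = 256.44 — call this n₀.
Finite-population correction with N = 734: n = n₀ / (1 + (n₀−1)/N) = 256.44 / 1.348 = 190.24
Round up: n = 191.

191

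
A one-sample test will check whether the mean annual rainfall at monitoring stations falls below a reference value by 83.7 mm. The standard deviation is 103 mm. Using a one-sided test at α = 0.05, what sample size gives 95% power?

17

For a one-sample z-test, n = ((z_α + z_β)·σ/δ)².
z_α = 1.645 (one-sided α = 0.05); z_β = 1.645 (power 95% → β = 0.05).
n = (3.290 × 103 / 83.7)² = 16.39
Round up: n = 17.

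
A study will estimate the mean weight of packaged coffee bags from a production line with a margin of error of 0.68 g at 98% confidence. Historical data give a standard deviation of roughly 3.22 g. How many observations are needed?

For a mean, the margin of error is E = z·σ/√n, so n = (zσ/E)².
At 98% confidence, z = 2.326.
n = (2.326 × 3.22 / 0.68)² = 121.31
Round up: n = 122.

n = 122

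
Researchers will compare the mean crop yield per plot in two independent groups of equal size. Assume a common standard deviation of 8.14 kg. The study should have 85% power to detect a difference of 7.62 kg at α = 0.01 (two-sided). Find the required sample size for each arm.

For two equal groups, n per group = 2·((z_{α/2} + z_β)·σ/δ)².
z_{α/2} = 2.576; z_β = 1.036 (power 85%).
n = 2 × (3.612 × 8.14 / 7.62)² = 2 × 14.89 = 29.78
Round up: n = 30 per group.

30 per group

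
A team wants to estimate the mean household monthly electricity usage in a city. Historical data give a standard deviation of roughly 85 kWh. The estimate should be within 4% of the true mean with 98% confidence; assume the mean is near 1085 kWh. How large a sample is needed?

21

For a mean, the margin of error is E = z·σ/√n, so n = (zσ/E)².
At 98% confidence, z = 2.326.
E = 4% of 1085 = 43.4 kWh.
n = (2.326 × 85 / 43.4)² = 20.75
Round up: n = 21.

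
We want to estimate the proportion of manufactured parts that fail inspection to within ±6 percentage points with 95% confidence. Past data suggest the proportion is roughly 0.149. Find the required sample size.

For a proportion with margin E = 0.06 at 95% confidence, z = 1.960.
n = p̂(1−p̂)(z/E)² = 0.149 × 0.851 × (1.960/0.06)² = 135.31
Round up: n = 136.

136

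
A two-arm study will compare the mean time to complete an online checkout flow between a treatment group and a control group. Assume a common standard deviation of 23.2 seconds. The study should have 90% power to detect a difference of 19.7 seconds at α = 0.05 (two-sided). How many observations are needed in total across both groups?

For two equal groups, n per group = 2·((z_{α/2} + z_β)·σ/δ)².
z_{α/2} = 1.960; z_β = 1.282 (power 90%).
n = 2 × (3.242 × 23.2 / 19.7)² = 2 × 14.58 = 29.16
Round up: n = 30 per group.
Total across both groups: 2 × 30 = 60.

60 total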